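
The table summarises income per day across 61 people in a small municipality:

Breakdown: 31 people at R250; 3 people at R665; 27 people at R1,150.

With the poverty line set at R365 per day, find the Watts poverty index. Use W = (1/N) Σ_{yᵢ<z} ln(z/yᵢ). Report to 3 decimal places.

Incomes under z: 31×R250 (q = 31 of N = 61).
Log gaps: ln(365/250) = 0.3784 (×31).
W = 11.731530 / 61 = 0.192.

0.192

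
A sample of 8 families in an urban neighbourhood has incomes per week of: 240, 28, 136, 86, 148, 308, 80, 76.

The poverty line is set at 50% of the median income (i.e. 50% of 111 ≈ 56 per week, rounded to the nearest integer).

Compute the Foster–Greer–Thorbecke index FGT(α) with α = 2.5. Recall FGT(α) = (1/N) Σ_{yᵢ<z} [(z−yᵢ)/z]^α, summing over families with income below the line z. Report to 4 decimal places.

Incomes under z: 28 (q = 1 of N = 8).
Gap ratios (z−y)/z: (56−28)/56 = 0.5000.
Raised to α = 2.5: 0.17678.
Sum = 0.176777; FGT(2.5) = 0.176777 / 8 = 0.0221.

0.0221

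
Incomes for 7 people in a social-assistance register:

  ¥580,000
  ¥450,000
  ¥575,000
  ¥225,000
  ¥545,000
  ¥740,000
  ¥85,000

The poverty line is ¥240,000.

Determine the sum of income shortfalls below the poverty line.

¥170,000

Below the line: ¥85,000, ¥225,000 (q = 2 of N = 7).
Individual gaps: 240000−85000 = 155000; 240000−225000 = 15000.
Aggregate gap = ¥170,000.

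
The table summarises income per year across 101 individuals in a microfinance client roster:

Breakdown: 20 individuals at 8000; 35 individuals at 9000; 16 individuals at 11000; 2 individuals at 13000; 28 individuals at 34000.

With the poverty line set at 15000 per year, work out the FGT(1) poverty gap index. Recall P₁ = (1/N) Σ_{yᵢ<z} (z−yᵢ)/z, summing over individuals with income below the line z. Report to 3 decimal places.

0.276

Below the line: 20×8000, 35×9000, 16×11000, 2×13000 (q = 73 of N = 101).
Shortfall ratios: (15000−8000)/15000 = 0.4667 (×20); (15000−9000)/15000 = 0.4000 (×35); (15000−11000)/15000 = 0.2667 (×16); (15000−13000)/15000 = 0.1333 (×2).
Sum of shortfalls = 27.866667; P₁ averages over all N: 27.866667 / 101 = 0.276.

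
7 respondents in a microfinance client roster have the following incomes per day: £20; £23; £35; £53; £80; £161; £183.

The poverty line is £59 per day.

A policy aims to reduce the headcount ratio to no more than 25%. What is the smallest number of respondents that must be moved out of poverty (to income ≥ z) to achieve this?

3

4 of the 7 respondents are poor, so H = 4/7 = 0.571.
A headcount ratio of at most 25% allows at most ⌊0.25 × 7⌋ = 1 poor respondents.
So at least 4 − 1 = 3 must be lifted.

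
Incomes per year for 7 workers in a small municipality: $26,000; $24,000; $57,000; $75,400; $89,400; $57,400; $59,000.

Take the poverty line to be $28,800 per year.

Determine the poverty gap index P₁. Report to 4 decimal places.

0.0377

Below z: $24,000, $26,000 (q = 2 of N = 7).
Gap ratios (z−y)/z: (28800−24000)/28800 = 0.1667; (28800−26000)/28800 = 0.0972.
Σ = 0.263889. Dividing by the full population N = 7 gives P₁ = 0.0377.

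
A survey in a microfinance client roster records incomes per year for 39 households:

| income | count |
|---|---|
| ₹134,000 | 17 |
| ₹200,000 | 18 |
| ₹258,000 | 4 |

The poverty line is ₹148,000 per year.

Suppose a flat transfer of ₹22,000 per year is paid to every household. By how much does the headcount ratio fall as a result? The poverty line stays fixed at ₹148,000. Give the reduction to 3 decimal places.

Before: below the line — 17×₹134,000; headcount ratio = 0.43590.
After the ₹22,000 transfer: below the line — none; headcount ratio = 0.00000.
Reduction = 0.43590 − 0.00000 = 0.436.

0.436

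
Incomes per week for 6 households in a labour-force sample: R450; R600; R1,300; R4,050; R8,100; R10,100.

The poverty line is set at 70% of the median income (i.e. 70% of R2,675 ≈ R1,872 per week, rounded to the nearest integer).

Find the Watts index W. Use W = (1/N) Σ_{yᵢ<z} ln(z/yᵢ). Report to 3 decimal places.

0.488

Incomes under z: R450, R600, R1,300 (q = 3 of N = 6).
ln(z/y) terms: ln(1872/450) = 1.4255; ln(1872/600) = 1.1378; ln(1872/1300) = 0.3646.
W = 2.927991 / 6 = 0.488.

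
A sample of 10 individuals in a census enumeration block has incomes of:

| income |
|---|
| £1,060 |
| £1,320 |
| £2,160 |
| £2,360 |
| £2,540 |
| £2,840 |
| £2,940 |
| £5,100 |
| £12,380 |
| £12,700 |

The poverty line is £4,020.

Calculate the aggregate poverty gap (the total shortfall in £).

Poor units: £1,060, £1,320, £2,160, £2,360, £2,540, £2,840, £2,940 (q = 7 of N = 10).
Individual gaps: 4020−1060 = 2960; 4020−1320 = 2700; 4020−2160 = 1860; 4020−2360 = 1660; 4020−2540 = 1480; 4020−2840 = 1180; 4020−2940 = 1080.
Aggregate gap = £12,920.

£12,920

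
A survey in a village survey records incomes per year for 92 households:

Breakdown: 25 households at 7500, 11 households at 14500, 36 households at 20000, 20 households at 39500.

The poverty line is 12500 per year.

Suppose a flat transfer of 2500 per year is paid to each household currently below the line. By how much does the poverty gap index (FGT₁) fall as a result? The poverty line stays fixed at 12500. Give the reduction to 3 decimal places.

Before: below the line — 25×7500; poverty gap index (FGT₁) = 0.10870.
After the 2500 transfer: below the line — 25×10000; poverty gap index (FGT₁) = 0.05435.
Reduction = 0.10870 − 0.05435 = 0.054.

0.054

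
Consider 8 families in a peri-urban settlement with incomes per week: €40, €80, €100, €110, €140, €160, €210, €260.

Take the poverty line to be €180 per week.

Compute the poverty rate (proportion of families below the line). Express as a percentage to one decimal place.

6 of the 8 families have income below €180.
H = 6/8 = 75.0%.

75.0%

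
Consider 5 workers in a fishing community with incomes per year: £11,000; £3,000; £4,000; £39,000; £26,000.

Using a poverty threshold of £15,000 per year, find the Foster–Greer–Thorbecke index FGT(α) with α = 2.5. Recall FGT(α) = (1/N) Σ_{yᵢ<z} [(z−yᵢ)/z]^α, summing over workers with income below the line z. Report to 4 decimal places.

0.2139

Below the line: £3,000, £4,000, £11,000 (q = 3 of N = 5).
Normalized shortfalls: (15000−3000)/15000 = 0.8000; (15000−4000)/15000 = 0.7333; (15000−11000)/15000 = 0.2667.
Raised to α = 2.5: 0.57243; 0.46053; 0.03672.
Sum = 1.069680; FGT(2.5) = 1.069680 / 5 = 0.2139.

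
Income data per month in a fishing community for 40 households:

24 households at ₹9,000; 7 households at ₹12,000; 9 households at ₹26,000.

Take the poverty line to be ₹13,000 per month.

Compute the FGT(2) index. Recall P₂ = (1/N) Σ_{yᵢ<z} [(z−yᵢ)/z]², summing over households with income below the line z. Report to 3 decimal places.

Poor units: 24×₹9,000, 7×₹12,000 (q = 31 of N = 40).
Gap ratios (z−y)/z: (13000−9000)/13000 = 0.3077 (×24); (13000−12000)/13000 = 0.0769 (×7).
Squared: 0.0947 (×24); 0.0059 (×7).
Sum = 2.313609; P₂ = 2.313609 / 40 = 0.058.

0.058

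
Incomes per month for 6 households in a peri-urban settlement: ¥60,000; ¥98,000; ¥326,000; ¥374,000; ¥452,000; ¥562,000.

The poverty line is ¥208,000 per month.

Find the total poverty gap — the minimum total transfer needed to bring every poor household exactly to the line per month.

¥258,000

Poor units: ¥60,000, ¥98,000 (q = 2 of N = 6).
Individual gaps: 208000−60000 = 148000; 208000−98000 = 110000.
Aggregate gap = ¥258,000.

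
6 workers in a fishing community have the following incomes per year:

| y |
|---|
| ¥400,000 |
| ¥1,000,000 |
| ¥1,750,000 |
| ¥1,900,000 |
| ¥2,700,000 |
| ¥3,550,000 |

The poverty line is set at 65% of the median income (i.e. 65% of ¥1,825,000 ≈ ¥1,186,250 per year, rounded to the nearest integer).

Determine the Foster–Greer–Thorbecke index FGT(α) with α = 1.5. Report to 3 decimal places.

Incomes under z: ¥400,000, ¥1,000,000 (q = 2 of N = 6).
Shortfall ratios: (1186250−400000)/1186250 = 0.6628; (1186250−1000000)/1186250 = 0.1570.
Raised to α = 1.5: 0.53961; 0.06221.
Sum = 0.601819; FGT(1.5) = 0.601819 / 6 = 0.100.

0.100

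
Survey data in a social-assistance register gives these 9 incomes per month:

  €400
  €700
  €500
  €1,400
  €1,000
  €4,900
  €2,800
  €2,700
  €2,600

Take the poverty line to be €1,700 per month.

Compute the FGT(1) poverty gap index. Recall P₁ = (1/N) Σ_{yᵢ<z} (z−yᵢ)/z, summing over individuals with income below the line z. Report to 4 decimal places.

Below the line: €400, €500, €700, €1,000, €1,400 (q = 5 of N = 9).
Gap ratios (z−y)/z: (1700−400)/1700 = 0.7647; (1700−500)/1700 = 0.7059; (1700−700)/1700 = 0.5882; (1700−1000)/1700 = 0.4118; (1700−1400)/1700 = 0.1765.
Σ = 2.647059. Dividing by the full population N = 9 gives P₁ = 0.2941.

0.2941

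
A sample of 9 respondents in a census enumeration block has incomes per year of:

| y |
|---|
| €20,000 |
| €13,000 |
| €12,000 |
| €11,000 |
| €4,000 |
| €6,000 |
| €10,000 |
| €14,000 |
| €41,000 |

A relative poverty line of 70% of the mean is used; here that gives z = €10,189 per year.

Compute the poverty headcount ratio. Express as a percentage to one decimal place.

3 of the 9 respondents have income below €10,189.
H = 3/9 = 33.3%.

33.3%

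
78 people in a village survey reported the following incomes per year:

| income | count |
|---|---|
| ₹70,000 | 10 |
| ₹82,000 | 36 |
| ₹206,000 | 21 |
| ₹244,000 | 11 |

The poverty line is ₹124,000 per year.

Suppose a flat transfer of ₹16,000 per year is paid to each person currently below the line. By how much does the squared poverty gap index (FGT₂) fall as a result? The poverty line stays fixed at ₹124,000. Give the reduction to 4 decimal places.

Before: below the line — 10×₹70,000, 36×₹82,000; squared poverty gap index (FGT₂) = 0.077263.
After the ₹16,000 transfer: below the line — 10×₹86,000, 36×₹98,000; squared poverty gap index (FGT₂) = 0.032331.
Reduction = 0.077263 − 0.032331 = 0.0449.

0.0449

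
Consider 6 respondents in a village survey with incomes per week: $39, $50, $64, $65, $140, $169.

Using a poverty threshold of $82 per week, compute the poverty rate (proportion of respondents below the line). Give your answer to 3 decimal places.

0.667

4 of the 6 respondents have income below $82.
H = 4/6 = 0.667.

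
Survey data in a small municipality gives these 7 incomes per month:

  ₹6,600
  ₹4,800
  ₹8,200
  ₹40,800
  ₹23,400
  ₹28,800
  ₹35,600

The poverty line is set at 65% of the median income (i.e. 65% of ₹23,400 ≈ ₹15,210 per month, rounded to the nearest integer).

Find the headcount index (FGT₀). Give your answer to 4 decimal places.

0.4286

3 of the 7 workers have income below ₹15,210.
H = 3/7 = 0.4286.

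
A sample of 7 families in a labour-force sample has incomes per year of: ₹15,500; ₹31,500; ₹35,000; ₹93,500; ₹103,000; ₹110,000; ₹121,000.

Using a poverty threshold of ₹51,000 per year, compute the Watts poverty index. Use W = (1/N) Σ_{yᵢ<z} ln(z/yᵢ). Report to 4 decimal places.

0.2928

Below z: ₹15,500, ₹31,500, ₹35,000 (q = 3 of N = 7).
ln(z/y) terms: ln(51000/15500) = 1.1910; ln(51000/31500) = 0.4818; ln(51000/35000) = 0.3765.
W = 2.049301 / 7 = 0.2928.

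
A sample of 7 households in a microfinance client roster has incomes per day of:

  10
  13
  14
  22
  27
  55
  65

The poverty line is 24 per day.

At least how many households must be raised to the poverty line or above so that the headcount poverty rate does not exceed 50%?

4 of the 7 households are poor, so H = 4/7 = 0.571.
A headcount ratio of at most 50% allows at most ⌊0.50 × 7⌋ = 3 poor households.
So at least 4 − 3 = 1 must be lifted.

1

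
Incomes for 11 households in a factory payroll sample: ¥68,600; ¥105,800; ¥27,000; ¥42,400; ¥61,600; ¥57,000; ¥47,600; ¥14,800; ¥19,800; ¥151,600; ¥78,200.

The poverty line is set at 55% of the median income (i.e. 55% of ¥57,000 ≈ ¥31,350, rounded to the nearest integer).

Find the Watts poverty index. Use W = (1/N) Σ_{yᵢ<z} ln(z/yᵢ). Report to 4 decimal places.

0.1236

Incomes under z: ¥14,800, ¥19,800, ¥27,000 (q = 3 of N = 11).
Log gaps: ln(31350/14800) = 0.7506; ln(31350/19800) = 0.4595; ln(31350/27000) = 0.1494.
W = 1.359497 / 11 = 0.1236.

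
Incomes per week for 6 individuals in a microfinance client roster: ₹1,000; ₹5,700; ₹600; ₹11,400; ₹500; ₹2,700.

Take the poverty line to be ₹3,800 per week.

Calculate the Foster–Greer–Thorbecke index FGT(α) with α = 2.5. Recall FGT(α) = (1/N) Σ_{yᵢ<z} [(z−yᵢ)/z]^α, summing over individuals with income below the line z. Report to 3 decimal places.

0.311

Below z: ₹500, ₹600, ₹1,000, ₹2,700 (q = 4 of N = 6).
Relative gaps: (3800−500)/3800 = 0.8684; (3800−600)/3800 = 0.8421; (3800−1000)/3800 = 0.7368; (3800−2700)/3800 = 0.2895.
Raised to α = 2.5: 0.70279; 0.65075; 0.46605; 0.04508.
Sum = 1.864681; FGT(2.5) = 1.864681 / 6 = 0.311.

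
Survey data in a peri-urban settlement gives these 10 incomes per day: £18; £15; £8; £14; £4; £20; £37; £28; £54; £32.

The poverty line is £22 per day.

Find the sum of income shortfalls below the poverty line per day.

Below the line: £4, £8, £14, £15, £18, £20 (q = 6 of N = 10).
Individual gaps: 22−4 = 18; 22−8 = 14; 22−14 = 8; 22−15 = 7; 22−18 = 4; 22−20 = 2.
Aggregate gap = £53.

£53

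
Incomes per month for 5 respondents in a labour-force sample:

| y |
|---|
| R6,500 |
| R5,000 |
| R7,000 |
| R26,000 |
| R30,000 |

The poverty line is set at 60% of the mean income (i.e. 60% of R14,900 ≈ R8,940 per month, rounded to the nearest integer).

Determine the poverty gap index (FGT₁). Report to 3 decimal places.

0.186

Below the line: R5,000, R6,500, R7,000 (q = 3 of N = 5).
Gap ratios (z−y)/z: (8940−5000)/8940 = 0.4407; (8940−6500)/8940 = 0.2729; (8940−7000)/8940 = 0.2170.
Σ = 0.930649. Dividing by the full population N = 5 gives P₁ = 0.186.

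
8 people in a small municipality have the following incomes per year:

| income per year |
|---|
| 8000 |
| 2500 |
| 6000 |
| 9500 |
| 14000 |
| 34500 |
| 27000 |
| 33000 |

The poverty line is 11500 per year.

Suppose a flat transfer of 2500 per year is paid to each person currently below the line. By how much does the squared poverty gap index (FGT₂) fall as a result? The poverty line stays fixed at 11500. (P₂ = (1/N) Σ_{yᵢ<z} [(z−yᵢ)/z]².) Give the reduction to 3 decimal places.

0.071

Before: below the line — 2500, 6000, 8000, 9500; squared poverty gap index (FGT₂) = 0.12051.
After the 2500 transfer: below the line — 5000, 8500, 10500; squared poverty gap index (FGT₂) = 0.04939.
Reduction = 0.12051 − 0.04939 = 0.071.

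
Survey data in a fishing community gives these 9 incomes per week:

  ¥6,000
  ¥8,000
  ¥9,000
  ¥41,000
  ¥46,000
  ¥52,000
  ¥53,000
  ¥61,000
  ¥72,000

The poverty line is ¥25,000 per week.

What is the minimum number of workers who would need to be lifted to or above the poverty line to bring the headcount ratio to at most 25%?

3 of the 9 workers are poor, so H = 3/9 = 0.333.
A headcount ratio of at most 25% allows at most ⌊0.25 × 9⌋ = 2 poor workers.
So at least 3 − 2 = 1 must be lifted.

1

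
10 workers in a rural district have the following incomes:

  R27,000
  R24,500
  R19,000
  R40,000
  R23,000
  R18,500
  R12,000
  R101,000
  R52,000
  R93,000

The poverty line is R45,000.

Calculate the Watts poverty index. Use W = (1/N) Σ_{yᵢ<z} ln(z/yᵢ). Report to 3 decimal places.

0.498

Incomes under z: R12,000, R18,500, R19,000, R23,000, R24,500, R27,000, R40,000 (q = 7 of N = 10).
Log shortfalls: ln(45000/12000) = 1.3218; ln(45000/18500) = 0.8889; ln(45000/19000) = 0.8622; ln(45000/23000) = 0.6712; ln(45000/24500) = 0.6080; ln(45000/27000) = 0.5108; ln(45000/40000) = 0.1178.
W = 4.980637 / 10 = 0.498.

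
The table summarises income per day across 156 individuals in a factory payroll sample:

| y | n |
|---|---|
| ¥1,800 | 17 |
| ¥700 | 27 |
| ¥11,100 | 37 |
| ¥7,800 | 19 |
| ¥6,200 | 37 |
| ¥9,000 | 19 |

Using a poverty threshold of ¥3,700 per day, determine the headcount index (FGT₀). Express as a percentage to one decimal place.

44 of the 156 individuals have income below ¥3,700.
H = 44/156 = 28.2%.

28.2%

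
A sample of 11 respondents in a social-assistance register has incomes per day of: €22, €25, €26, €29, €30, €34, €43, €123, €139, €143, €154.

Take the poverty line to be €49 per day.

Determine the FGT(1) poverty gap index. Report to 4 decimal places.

Poor units: €22, €25, €26, €29, €30, €34, €43 (q = 7 of N = 11).
Relative gaps: (49−22)/49 = 0.5510; (49−25)/49 = 0.4898; (49−26)/49 = 0.4694; (49−29)/49 = 0.4082; (49−30)/49 = 0.3878; (49−34)/49 = 0.3061; (49−43)/49 = 0.1224.
Sum of shortfalls = 2.734694; P₁ averages over all N: 2.734694 / 11 = 0.2486.

0.2486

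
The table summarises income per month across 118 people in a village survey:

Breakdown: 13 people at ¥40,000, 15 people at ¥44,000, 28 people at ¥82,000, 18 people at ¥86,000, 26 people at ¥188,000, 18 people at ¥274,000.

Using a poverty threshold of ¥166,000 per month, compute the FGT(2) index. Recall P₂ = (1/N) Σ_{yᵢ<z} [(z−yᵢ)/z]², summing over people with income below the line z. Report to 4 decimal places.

0.2283

Incomes under z: 13×¥40,000, 15×¥44,000, 28×¥82,000, 18×¥86,000 (q = 74 of N = 118).
Gap ratios (z−y)/z: (166000−40000)/166000 = 0.7590 (×13); (166000−44000)/166000 = 0.7349 (×15); (166000−82000)/166000 = 0.5060 (×28); (166000−86000)/166000 = 0.4819 (×18).
Squared: 0.5761 (×13); 0.5401 (×15); 0.2561 (×28); 0.2323 (×18).
Sum = 26.942082; P₂ = 26.942082 / 118 = 0.2283.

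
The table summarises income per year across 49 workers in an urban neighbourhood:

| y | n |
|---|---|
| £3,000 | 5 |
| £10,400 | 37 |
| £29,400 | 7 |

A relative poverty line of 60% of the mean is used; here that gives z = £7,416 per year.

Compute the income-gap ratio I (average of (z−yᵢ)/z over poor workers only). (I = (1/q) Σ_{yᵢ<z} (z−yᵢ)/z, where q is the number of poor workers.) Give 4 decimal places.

Below the line: 5×£3,000 (q = 5 of N = 49).
Relative gaps: 0.5955 (×5); sum = 2.977346.
The income-gap ratio divides by q (the poor only): 2.977346 / 5 = 0.5955.

0.5955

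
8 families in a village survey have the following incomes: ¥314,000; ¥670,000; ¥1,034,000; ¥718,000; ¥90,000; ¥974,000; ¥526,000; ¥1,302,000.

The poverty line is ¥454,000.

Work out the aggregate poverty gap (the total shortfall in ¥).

Incomes under z: ¥90,000, ¥314,000 (q = 2 of N = 8).
Individual gaps: 454000−90000 = 364000; 454000−314000 = 140000.
Aggregate gap = ¥504,000.

¥504,000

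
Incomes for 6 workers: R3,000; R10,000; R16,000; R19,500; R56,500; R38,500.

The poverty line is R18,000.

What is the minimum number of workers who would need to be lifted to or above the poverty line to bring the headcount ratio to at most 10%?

3

3 of the 6 workers are poor, so H = 3/6 = 0.500.
A headcount ratio of at most 10% allows at most ⌊0.10 × 6⌋ = 0 poor workers.
So at least 3 − 0 = 3 must be lifted.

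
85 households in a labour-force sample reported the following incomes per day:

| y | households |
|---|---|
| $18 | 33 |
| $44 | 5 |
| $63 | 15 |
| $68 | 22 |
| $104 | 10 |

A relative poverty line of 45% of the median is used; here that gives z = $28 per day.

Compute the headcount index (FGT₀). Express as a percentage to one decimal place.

33 of the 85 households have income below $28.
H = 33/85 = 38.8%.

38.8%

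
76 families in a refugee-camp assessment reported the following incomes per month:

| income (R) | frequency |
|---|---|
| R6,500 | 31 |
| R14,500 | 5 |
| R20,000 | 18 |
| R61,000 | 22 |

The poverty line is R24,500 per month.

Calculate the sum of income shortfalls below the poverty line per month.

Below the line: 31×R6,500, 5×R14,500, 18×R20,000 (q = 54 of N = 76).
Individual gaps: 31×(24500−6500) = 558000; 5×(24500−14500) = 50000; 18×(24500−20000) = 81000.
Aggregate gap = R689,000.

R689,000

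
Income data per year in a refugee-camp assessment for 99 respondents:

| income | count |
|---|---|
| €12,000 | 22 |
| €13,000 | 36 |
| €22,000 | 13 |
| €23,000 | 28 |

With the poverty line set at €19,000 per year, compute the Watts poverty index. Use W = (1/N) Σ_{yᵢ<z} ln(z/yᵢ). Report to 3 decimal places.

Below z: 22×€12,000, 36×€13,000 (q = 58 of N = 99).
Log gaps: ln(19000/12000) = 0.4595 (×22); ln(19000/13000) = 0.3795 (×36).
W = 23.771338 / 99 = 0.240.

0.240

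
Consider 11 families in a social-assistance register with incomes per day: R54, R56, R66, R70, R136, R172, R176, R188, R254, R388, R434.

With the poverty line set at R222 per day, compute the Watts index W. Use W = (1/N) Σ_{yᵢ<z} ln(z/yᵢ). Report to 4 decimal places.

0.5729

Poor units: R54, R56, R66, R70, R136, R172, R176, R188 (q = 8 of N = 11).
ln(z/y) terms: ln(222/54) = 1.4137; ln(222/56) = 1.3773; ln(222/66) = 1.2130; ln(222/70) = 1.1542; ln(222/136) = 0.4900; ln(222/172) = 0.2552; ln(222/176) = 0.2322; ln(222/188) = 0.1662.
W = 6.301858 / 11 = 0.5729.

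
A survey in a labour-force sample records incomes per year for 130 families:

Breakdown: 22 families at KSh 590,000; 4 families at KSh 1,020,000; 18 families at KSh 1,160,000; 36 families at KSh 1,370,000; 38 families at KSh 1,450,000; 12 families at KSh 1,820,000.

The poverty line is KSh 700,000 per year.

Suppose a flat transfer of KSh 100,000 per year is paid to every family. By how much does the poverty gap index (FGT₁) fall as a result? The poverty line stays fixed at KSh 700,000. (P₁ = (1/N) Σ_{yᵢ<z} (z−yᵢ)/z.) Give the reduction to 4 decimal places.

0.0242

Before: below the line — 22×KSh 590,000; poverty gap index (FGT₁) = 0.026593.
After the KSh 100,000 transfer: below the line — 22×KSh 690,000; poverty gap index (FGT₁) = 0.002418.
Reduction = 0.026593 − 0.002418 = 0.0242.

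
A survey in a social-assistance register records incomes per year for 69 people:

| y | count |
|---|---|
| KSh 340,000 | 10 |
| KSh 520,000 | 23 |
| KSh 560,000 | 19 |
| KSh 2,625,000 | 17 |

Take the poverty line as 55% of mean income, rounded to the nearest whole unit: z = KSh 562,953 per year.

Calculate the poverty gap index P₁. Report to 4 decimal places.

Below the line: 10×KSh 340,000, 23×KSh 520,000, 19×KSh 560,000 (q = 52 of N = 69).
Gap ratios (z−y)/z: (562953−340000)/562953 = 0.3960 (×10); (562953−520000)/562953 = 0.0763 (×23); (562953−560000)/562953 = 0.0052 (×19).
Sum of shortfalls = 5.814972; P₁ averages over all N: 5.814972 / 69 = 0.0843.

0.0843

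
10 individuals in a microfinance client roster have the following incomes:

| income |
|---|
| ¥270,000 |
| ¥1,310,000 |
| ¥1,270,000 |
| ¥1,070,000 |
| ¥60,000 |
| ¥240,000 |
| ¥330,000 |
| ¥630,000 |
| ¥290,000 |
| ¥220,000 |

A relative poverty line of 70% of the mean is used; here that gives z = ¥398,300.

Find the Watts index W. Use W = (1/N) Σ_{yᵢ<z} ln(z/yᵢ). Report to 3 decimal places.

Incomes under z: ¥60,000, ¥220,000, ¥240,000, ¥270,000, ¥290,000, ¥330,000 (q = 6 of N = 10).
Log shortfalls: ln(398300/60000) = 1.8929; ln(398300/220000) = 0.5936; ln(398300/240000) = 0.5066; ln(398300/270000) = 0.3888; ln(398300/290000) = 0.3173; ln(398300/330000) = 0.1881.
W = 3.887226 / 10 = 0.389.

0.389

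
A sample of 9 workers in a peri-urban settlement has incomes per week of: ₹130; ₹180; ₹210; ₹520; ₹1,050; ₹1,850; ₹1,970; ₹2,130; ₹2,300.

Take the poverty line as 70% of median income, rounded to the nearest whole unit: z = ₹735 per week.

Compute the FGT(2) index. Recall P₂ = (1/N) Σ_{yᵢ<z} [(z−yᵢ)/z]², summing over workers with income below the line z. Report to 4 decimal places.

Incomes under z: ₹130, ₹180, ₹210, ₹520 (q = 4 of N = 9).
Shortfall ratios: (735−130)/735 = 0.8231; (735−180)/735 = 0.7551; (735−210)/735 = 0.7143; (735−520)/735 = 0.2925.
Squared: 0.6775; 0.5702; 0.5102; 0.0856.
Sum = 1.843491; P₂ = 1.843491 / 9 = 0.2048.

0.2048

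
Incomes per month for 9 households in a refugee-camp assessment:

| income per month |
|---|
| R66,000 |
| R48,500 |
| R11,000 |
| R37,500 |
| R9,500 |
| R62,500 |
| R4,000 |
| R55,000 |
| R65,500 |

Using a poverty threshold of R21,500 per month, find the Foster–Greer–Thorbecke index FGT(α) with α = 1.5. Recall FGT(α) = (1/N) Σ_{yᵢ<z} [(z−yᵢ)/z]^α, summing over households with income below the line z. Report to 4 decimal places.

Below z: R4,000, R9,500, R11,000 (q = 3 of N = 9).
Relative gaps: (21500−4000)/21500 = 0.8140; (21500−9500)/21500 = 0.5581; (21500−11000)/21500 = 0.4884.
Raised to α = 1.5: 0.73434; 0.41698; 0.34129.
Sum = 1.492615; FGT(1.5) = 1.492615 / 9 = 0.1658.

0.1658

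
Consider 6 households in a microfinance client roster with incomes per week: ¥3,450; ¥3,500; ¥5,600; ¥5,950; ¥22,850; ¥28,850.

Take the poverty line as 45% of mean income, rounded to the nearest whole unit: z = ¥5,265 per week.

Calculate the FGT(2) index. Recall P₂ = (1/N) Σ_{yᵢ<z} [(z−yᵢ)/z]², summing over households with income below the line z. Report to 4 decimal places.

Below the line: ¥3,450, ¥3,500 (q = 2 of N = 6).
Normalized shortfalls: (5265−3450)/5265 = 0.3447; (5265−3500)/5265 = 0.3352.
Squared: 0.1188; 0.1124.
Sum = 0.231219; P₂ = 0.231219 / 6 = 0.0385.

0.0385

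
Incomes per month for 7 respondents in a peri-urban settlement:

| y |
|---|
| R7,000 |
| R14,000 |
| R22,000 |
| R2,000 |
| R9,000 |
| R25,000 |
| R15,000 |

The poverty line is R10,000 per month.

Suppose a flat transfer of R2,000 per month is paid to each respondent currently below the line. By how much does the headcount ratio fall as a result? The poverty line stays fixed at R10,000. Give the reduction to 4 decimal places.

0.1429

Before: below the line — R2,000, R7,000, R9,000; headcount ratio = 0.428571.
After the R2,000 transfer: below the line — R4,000, R9,000; headcount ratio = 0.285714.
Reduction = 0.428571 − 0.285714 = 0.1429.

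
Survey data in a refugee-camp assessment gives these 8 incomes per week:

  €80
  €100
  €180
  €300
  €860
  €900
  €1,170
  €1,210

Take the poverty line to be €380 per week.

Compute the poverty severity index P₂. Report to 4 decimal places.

0.1859

Poor units: €80, €100, €180, €300 (q = 4 of N = 8).
Gap ratios (z−y)/z: (380−80)/380 = 0.7895; (380−100)/380 = 0.7368; (380−180)/380 = 0.5263; (380−300)/380 = 0.2105.
Squared: 0.6233; 0.5429; 0.2770; 0.0443.
Sum = 1.487535; P₂ = 1.487535 / 8 = 0.1859.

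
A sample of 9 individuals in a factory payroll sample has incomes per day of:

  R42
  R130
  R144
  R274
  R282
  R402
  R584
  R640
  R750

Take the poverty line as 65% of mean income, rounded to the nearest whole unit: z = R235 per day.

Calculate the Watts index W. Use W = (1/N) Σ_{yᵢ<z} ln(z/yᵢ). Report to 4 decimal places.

Incomes under z: R42, R130, R144 (q = 3 of N = 9).
Log gaps: ln(235/42) = 1.7219; ln(235/130) = 0.5921; ln(235/144) = 0.4898.
W = 2.803739 / 9 = 0.3115.

0.3115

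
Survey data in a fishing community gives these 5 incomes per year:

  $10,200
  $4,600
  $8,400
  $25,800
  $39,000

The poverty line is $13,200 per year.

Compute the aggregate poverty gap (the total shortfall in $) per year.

Incomes under z: $4,600, $8,400, $10,200 (q = 3 of N = 5).
Individual gaps: 13200−4600 = 8600; 13200−8400 = 4800; 13200−10200 = 3000.
Aggregate gap = $16,400.

$16,400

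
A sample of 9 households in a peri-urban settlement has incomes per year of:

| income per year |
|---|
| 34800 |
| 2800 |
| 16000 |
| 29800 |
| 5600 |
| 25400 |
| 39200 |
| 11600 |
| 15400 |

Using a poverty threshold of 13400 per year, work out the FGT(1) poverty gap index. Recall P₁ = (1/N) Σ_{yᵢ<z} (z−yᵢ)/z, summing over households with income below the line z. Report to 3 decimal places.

0.167

Incomes under z: 2800, 5600, 11600 (q = 3 of N = 9).
Relative gaps: (13400−2800)/13400 = 0.7910; (13400−5600)/13400 = 0.5821; (13400−11600)/13400 = 0.1343.
Sum of shortfalls = 1.507463; P₁ averages over all N: 1.507463 / 9 = 0.167.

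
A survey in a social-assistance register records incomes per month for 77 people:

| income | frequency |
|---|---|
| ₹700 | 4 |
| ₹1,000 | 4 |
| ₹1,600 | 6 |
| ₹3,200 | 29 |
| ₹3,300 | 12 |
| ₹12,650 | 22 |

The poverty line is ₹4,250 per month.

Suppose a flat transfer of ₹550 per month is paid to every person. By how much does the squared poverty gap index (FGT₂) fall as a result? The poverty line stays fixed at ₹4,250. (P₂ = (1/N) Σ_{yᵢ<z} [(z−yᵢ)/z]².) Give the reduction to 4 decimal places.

Before: below the line — 4×₹700, 4×₹1,000, 6×₹1,600, 29×₹3,200, 12×₹3,300; squared poverty gap index (FGT₂) = 0.127693.
After the ₹550 transfer: below the line — 4×₹1,250, 4×₹1,550, 6×₹2,150, 29×₹3,750, 12×₹3,850; squared poverty gap index (FGT₂) = 0.072468.
Reduction = 0.127693 − 0.072468 = 0.0552.

0.0552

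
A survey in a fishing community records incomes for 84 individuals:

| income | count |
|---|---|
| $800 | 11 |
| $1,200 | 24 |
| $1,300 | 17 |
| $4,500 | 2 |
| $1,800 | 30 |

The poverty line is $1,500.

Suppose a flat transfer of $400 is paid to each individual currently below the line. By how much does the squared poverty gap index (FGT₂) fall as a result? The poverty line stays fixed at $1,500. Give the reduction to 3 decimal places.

0.038

Before: below the line — 11×$800, 24×$1,200, 17×$1,300; squared poverty gap index (FGT₂) = 0.04354.
After the $400 transfer: below the line — 11×$1,200; squared poverty gap index (FGT₂) = 0.00524.
Reduction = 0.04354 − 0.00524 = 0.038.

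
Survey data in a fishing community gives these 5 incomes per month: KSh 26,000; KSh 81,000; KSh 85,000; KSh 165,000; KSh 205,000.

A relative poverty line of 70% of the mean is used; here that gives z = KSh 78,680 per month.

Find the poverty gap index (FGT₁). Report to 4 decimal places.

0.1339

Poor units: KSh 26,000 (q = 1 of N = 5).
Shortfall ratios: (78680−26000)/78680 = 0.6695.
Σ = 0.669548. Dividing by the full population N = 5 gives P₁ = 0.1339.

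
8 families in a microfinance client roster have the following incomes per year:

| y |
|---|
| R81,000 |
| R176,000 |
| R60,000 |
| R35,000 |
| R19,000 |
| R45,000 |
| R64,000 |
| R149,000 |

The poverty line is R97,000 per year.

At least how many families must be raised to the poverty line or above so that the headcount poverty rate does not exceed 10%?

6

Currently q = 6 of N = 8 are below the line (H = 0.750).
A headcount ratio of at most 10% allows at most ⌊0.10 × 8⌋ = 0 poor families.
So at least 6 − 0 = 6 must be lifted.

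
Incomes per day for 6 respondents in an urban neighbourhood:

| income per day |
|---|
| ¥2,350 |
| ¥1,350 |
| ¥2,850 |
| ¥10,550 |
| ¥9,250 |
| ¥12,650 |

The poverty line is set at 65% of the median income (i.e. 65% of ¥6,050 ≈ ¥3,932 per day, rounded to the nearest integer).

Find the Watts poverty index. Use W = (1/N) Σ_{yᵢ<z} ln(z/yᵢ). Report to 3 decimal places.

Below z: ¥1,350, ¥2,350, ¥2,850 (q = 3 of N = 6).
ln(z/y) terms: ln(3932/1350) = 1.0690; ln(3932/2350) = 0.5147; ln(3932/2850) = 0.3218.
W = 1.905606 / 6 = 0.318.

0.318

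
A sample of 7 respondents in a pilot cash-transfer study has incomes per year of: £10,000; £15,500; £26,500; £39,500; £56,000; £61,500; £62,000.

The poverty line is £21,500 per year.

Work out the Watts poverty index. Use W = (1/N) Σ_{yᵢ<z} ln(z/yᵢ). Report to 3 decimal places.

Poor units: £10,000, £15,500 (q = 2 of N = 7).
Log shortfalls: ln(21500/10000) = 0.7655; ln(21500/15500) = 0.3272.
W = 1.092681 / 7 = 0.156.

0.156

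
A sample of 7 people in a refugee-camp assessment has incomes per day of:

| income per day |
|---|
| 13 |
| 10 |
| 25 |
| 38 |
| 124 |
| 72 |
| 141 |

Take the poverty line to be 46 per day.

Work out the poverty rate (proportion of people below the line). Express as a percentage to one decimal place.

57.1%

4 of the 7 people have income below 46.
H = 4/7 = 57.1%.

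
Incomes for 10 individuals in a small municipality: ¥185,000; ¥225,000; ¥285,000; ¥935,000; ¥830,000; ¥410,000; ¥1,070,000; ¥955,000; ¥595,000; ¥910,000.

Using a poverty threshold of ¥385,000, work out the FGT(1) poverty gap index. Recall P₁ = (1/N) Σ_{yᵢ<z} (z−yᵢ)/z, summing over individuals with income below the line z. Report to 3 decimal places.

Below z: ¥185,000, ¥225,000, ¥285,000 (q = 3 of N = 10).
Normalized shortfalls: (385000−185000)/385000 = 0.5195; (385000−225000)/385000 = 0.4156; (385000−285000)/385000 = 0.2597.
Sum of shortfalls = 1.194805; P₁ averages over all N: 1.194805 / 10 = 0.119.

0.119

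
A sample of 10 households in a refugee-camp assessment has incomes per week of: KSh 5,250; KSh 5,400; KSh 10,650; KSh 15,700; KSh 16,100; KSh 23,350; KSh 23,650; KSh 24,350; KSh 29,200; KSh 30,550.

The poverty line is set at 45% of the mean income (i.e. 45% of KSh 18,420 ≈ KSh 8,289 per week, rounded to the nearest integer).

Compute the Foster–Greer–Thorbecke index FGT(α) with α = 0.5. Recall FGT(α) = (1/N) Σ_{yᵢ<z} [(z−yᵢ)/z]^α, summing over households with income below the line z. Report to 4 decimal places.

0.1196

Below the line: KSh 5,250, KSh 5,400 (q = 2 of N = 10).
Gap ratios (z−y)/z: (8289−5250)/8289 = 0.3666; (8289−5400)/8289 = 0.3485.
Raised to α = 0.5: 0.60550; 0.59037.
Sum = 1.195868; FGT(0.5) = 1.195868 / 10 = 0.1196.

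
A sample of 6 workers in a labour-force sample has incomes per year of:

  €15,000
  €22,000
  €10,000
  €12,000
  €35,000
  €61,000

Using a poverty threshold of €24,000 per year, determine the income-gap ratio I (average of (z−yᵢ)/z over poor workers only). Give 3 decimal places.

Below z: €10,000, €12,000, €15,000, €22,000 (q = 4 of N = 6).
Shortfall ratios (z−y)/z: 0.5833, 0.5000, 0.3750, 0.0833; sum = 1.541667.
The income-gap ratio divides by q (the poor only): 1.541667 / 4 = 0.385.

0.385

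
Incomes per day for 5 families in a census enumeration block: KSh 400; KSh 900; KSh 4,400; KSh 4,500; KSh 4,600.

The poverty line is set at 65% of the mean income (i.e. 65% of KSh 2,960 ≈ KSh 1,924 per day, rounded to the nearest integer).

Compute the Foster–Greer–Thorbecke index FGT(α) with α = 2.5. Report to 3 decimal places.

Below the line: KSh 400, KSh 900 (q = 2 of N = 5).
Relative gaps: (1924−400)/1924 = 0.7921; (1924−900)/1924 = 0.5322.
Raised to α = 2.5: 0.55841; 0.20665.
Sum = 0.765056; FGT(2.5) = 0.765056 / 5 = 0.153.

0.153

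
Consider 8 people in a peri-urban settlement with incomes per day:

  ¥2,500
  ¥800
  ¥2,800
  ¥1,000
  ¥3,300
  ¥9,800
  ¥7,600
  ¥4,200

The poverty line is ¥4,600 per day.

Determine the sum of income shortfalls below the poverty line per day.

Below z: ¥800, ¥1,000, ¥2,500, ¥2,800, ¥3,300, ¥4,200 (q = 6 of N = 8).
Individual gaps: 4600−800 = 3800; 4600−1000 = 3600; 4600−2500 = 2100; 4600−2800 = 1800; 4600−3300 = 1300; 4600−4200 = 400.
Aggregate gap = ¥13,000.

¥13,000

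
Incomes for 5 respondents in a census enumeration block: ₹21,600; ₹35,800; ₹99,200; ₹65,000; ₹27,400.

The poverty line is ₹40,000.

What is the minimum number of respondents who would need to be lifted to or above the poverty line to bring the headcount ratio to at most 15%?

Currently q = 3 of N = 5 are below the line (H = 0.600).
A headcount ratio of at most 15% allows at most ⌊0.15 × 5⌋ = 0 poor respondents.
So at least 3 − 0 = 3 must be lifted.

3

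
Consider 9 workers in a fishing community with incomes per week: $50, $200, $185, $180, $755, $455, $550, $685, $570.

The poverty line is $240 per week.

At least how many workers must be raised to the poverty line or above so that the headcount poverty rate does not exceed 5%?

4

Currently q = 4 of N = 9 are below the line (H = 0.444).
A headcount ratio of at most 5% allows at most ⌊0.05 × 9⌋ = 0 poor workers.
So at least 4 − 0 = 4 must be lifted.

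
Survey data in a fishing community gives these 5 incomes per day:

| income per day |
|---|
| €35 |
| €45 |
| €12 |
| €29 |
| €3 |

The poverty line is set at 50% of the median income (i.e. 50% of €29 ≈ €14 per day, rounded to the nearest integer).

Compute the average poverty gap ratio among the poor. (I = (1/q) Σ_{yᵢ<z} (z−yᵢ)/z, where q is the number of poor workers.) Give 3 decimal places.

0.464

Below the line: €3, €12 (q = 2 of N = 5).
Relative gaps: 0.7857, 0.1429; sum = 0.928571.
I averages over the q = 2 poor units only: 0.928571 / 2 = 0.464.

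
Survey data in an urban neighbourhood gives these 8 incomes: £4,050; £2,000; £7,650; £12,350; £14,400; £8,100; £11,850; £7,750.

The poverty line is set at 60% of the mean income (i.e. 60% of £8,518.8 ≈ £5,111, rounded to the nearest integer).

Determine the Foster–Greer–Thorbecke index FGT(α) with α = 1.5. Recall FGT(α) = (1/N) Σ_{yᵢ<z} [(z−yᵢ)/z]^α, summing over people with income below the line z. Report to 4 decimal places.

Poor units: £2,000, £4,050 (q = 2 of N = 8).
Relative gaps: (5111−2000)/5111 = 0.6087; (5111−4050)/5111 = 0.2076.
Raised to α = 1.5: 0.47489; 0.09458.
Sum = 0.569471; FGT(1.5) = 0.569471 / 8 = 0.0712.

0.0712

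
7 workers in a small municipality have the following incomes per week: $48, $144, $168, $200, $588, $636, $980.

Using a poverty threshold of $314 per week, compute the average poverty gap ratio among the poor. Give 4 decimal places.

Poor units: $48, $144, $168, $200 (q = 4 of N = 7).
Shortfall ratios (z−y)/z: 0.8471, 0.5414, 0.4650, 0.3631; sum = 2.216561.
The income-gap ratio divides by q (the poor only): 2.216561 / 4 = 0.5541.

0.5541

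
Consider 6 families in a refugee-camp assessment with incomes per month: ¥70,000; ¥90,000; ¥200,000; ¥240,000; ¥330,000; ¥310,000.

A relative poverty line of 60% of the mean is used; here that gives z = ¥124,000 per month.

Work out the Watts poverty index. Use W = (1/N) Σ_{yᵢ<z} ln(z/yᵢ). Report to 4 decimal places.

Below z: ¥70,000, ¥90,000 (q = 2 of N = 6).
Log gaps: ln(124000/70000) = 0.5718; ln(124000/90000) = 0.3205.
W = 0.892258 / 6 = 0.1487.

0.1487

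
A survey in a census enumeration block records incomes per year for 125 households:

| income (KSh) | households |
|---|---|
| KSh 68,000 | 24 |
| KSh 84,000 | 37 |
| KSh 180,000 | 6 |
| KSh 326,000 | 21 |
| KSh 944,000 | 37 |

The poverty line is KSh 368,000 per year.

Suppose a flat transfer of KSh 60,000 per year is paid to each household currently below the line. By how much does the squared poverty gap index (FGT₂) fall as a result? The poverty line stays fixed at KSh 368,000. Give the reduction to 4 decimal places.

Before: below the line — 24×KSh 68,000, 37×KSh 84,000, 6×KSh 180,000, 21×KSh 326,000; squared poverty gap index (FGT₂) = 0.318607.
After the KSh 60,000 transfer: below the line — 24×KSh 128,000, 37×KSh 144,000, 6×KSh 240,000; squared poverty gap index (FGT₂) = 0.197142.
Reduction = 0.318607 − 0.197142 = 0.1215.

0.1215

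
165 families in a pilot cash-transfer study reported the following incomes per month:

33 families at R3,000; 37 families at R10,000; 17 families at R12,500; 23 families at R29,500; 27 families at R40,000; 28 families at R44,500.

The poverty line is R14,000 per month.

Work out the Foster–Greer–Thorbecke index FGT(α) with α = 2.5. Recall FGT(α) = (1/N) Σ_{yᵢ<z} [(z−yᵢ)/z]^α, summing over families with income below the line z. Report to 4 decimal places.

0.1196

Below the line: 33×R3,000, 37×R10,000, 17×R12,500 (q = 87 of N = 165).
Relative gaps: (14000−3000)/14000 = 0.7857 (×33); (14000−10000)/14000 = 0.2857 (×37); (14000−12500)/14000 = 0.1071 (×17).
Raised to α = 2.5: 0.54722 (×33); 0.04363 (×37); 0.00376 (×17).
Sum = 19.736601; FGT(2.5) = 19.736601 / 165 = 0.1196.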